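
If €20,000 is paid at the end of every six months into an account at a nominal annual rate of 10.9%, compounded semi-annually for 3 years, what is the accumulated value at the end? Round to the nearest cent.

€137,587.73

Periodic rate i = 0.109/2 = 0.0545; n = 3 × 2 = 6 periods.
FV = 20000 × [(1+0.0545)^6 − 1] / 0.0545 = 20000 × 6.879387 = 137,587.7319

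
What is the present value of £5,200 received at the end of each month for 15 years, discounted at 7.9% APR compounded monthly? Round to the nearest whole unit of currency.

i = 0.079/12 = 0.00658333 per month; n = 15·12 = 180.
Annuity factor a(180|0.00658333) = 105.275562; PV = 5200 × 105.275562 = 547,432.9245

£547,433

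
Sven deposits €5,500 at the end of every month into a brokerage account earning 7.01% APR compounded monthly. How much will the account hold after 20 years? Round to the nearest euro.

€2,868,578

i = 0.0701/12 = 0.00584167 per month; n = 20·12 = 240.
Accumulation factor s(240|0.00584167) = 521.559618; FV = 5500 × 521.559618 = 2,868,577.9011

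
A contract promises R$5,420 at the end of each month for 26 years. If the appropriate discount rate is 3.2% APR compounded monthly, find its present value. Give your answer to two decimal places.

R$1,147,020.59

i = 0.032/12 = 0.00266667 per month; n = 26·12 = 312.
PV = PMT · [1 − (1+i)^(−n)] / i = 5420 · 211.627415 = 1,147,020.5882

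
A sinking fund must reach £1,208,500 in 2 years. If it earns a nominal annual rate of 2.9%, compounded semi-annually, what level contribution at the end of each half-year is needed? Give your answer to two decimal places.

With 2 periods per year: i = 0.0145, n = 4.
PMT = 1.2085e+06 / ( [(1+0.0145)^4 − 1] / 0.0145 ) = 1.2085e+06 / 4.087844 = 295,632.6087

£295,632.61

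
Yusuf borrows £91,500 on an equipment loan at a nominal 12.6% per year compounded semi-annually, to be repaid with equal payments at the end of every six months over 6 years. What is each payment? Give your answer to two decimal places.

i = 0.126/2 = 0.063 per half-year; n = 6·2 = 12.
Annuity-PV factor = 8.247657; PMT = 91500 / 8.247657 = 11,094.0595

£11,094.06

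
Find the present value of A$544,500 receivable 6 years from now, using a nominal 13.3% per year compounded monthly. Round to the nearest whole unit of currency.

i = 0.133/12 = 0.0110833 per month; n = 6·12 = 72.
PV = 544,500 / (1 + 0.0110833)^72 = 544,500 / 2.211365 = 246,227.9631

A$246,228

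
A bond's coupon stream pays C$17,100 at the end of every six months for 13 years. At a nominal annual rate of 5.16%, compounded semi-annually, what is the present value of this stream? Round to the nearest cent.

With 2 periods per year: i = 0.0258, n = 26.
Annuity factor a(26|0.0258) = 18.772569; PV = 17100 × 18.772569 = 321,010.9369

C$321,010.94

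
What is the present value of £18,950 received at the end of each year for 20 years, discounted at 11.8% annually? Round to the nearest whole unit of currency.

£143,339

PV = 18950 × [1 − (1+0.118)^(−20)] / 0.118 = 18950 × 7.564072 = 143,339.1670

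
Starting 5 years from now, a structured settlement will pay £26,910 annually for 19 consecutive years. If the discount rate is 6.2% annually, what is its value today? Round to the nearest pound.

Value one period before first payment (t=4): 26910 × [1 − (1+0.062)^(−19)] / 0.062 = 26910 × 10.985725 = 295,625.8525
Discount back 4 years: 295,625.8525 × (1+0.062)^(−4) = 295,625.8525 × 0.786144 = 232,404.3986

£232,404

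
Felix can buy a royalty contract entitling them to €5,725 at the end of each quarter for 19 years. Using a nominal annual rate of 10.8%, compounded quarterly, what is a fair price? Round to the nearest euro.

€184,043

i = 0.108/4 = 0.027 per quarter; n = 19·4 = 76.
PV = 5725 × [1 − (1+0.027)^(−76)] / 0.027 = 5725 × 32.147334 = 184,043.4847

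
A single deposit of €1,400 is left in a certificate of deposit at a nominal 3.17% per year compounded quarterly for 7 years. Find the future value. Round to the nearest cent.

€1,746.30

i = 0.0317/4 = 0.007925 per quarter; n = 7·4 = 28.
FV = 1,400 × (1 + 0.007925)^28 = 1,746.2971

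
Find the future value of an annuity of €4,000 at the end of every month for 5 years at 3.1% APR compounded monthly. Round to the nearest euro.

Periodic rate i = 0.031/12 = 0.00258333; n = 5 × 12 = 60 periods.
FV = PMT · [(1+i)^n − 1] / i = 4000 · 64.809527 = 259,238.1080

€259,238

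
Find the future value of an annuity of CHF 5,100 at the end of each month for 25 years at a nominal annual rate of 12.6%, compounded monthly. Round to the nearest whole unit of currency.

With 12 periods per year: i = 0.0105, n = 300.
FV = PMT · [(1+i)^n − 1] / i = 5100 · 2091.043286 = 10,664,320.7602

CHF 10,664,321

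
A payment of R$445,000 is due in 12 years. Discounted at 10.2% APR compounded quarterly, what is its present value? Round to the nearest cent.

i = 0.102/4 = 0.0255 per quarter; n = 12·4 = 48.
PV = 445,000 / (1 + 0.0255)^48 = 445,000 / 3.348975 = 132,876.4771

R$132,876.48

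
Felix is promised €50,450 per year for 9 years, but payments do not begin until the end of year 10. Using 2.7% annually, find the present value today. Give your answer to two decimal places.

Value one period before first payment (t=9): 50450 × [1 − (1+0.027)^(−9)] / 0.027 = 50450 × 7.896185 = 398,362.5411
PV₀ = 398,362.5411 / (1+0.027)^9 = 398,362.5411 / 1.270966 = 313,432.8427

€313,432.84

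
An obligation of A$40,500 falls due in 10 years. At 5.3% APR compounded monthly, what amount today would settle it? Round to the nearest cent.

A$23,866.34

Periodic rate i = 0.053/12 = 0.00441667; n = 10 × 12 = 120 periods.
PV = 40,500 / (1 + 0.00441667)^120 = 40,500 / 1.696951 = 23,866.3366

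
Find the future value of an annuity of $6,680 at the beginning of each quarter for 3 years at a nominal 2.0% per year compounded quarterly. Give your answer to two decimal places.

With 4 periods per year: i = 0.005, n = 12.
FV = 6680 × [(1+0.005)^12 − 1] / 0.005 × (1+i) = 6680 × 12.397240 = 82,813.5644
(annuity-due: payments at period start, so ×(1+i).)

$82,813.56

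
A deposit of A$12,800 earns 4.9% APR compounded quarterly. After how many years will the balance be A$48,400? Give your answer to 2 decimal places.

Periodic rate i = 0.049/4 = 0.01225.
n = ln(48400/12800) / ln(1+0.01225) = ln(3.78125) / 0.012176 = 109.2396 quarters
= 109.2396/4 years

27.31 years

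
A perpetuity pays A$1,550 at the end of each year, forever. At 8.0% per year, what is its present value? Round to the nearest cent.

PV = PMT / i = 1550 / 0.08 = 19,375.0000

A$19,375.00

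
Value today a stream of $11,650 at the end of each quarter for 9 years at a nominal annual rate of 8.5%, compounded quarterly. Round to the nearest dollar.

$291,070

Periodic rate i = 0.085/4 = 0.02125; n = 9 × 4 = 36 periods.
Annuity factor a(36|0.02125) = 24.984543; PV = 11650 × 24.984543 = 291,069.9232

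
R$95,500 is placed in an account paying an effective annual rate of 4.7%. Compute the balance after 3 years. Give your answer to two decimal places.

R$109,608.29

FV = PV·(1+i)^n = 95,500 × 1.147731 = 109,608.2936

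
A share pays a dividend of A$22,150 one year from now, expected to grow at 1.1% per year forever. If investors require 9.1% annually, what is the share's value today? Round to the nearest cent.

A$276,875.00

PV = PMT / (i − g) = 22150 / (0.091 − 0.011) = 22150 / 0.080000 = 276,875.0000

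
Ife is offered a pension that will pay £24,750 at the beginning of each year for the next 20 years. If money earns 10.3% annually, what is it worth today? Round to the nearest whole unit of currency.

PV = PMT · [1 − (1+i)^(−n)] / i × (1+i) = 24750 · 9.201340 = 227,733.1527
Payments are at the start of each period, so multiply by (1+i).

£227,733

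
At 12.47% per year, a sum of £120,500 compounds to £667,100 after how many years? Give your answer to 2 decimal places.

14.56 years

n = ln(667100/120500) / ln(1+0.1247) = ln(5.53610) / 0.117516 = 14.5621 years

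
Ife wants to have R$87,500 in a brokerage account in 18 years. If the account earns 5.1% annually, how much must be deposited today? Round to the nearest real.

R$35,740

PV = FV·(1+i)^(−n) = 87,500 × 0.408461 = 35,740.3799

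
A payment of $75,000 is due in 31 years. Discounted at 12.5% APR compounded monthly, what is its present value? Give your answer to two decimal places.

i = 0.125/12 = 0.0104167 per month; n = 31·12 = 372.
Discount factor = (1+0.0104167)^(−372) = 0.021175; PV = 75,000 × 0.021175 = 1,588.0889

$1,588.09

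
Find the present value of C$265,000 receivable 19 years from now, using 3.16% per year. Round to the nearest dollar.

C$146,734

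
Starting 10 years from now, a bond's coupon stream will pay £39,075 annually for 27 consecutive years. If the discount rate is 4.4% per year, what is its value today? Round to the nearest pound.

Value one period before first payment (t=9): 39075 × [1 − (1+0.044)^(−27)] / 0.044 = 39075 × 15.621131 = 610,395.6973
PV₀ = 610,395.6973 / (1+0.044)^9 = 610,395.6973 / 1.473345 = 414,292.4087

£414,292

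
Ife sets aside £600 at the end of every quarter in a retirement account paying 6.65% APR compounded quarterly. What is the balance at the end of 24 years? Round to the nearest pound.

£139,631

Periodic rate i = 0.0665/4 = 0.016625; n = 24 × 4 = 96 periods.
FV = 600 × [(1+0.016625)^96 − 1] / 0.016625 = 600 × 232.718847 = 139,631.3085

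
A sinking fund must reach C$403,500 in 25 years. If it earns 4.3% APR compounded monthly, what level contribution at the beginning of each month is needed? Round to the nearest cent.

C$748.67

Periodic rate i = 0.043/12 = 0.00358333; n = 25 × 12 = 300 periods.
PMT = 403500 / ( [(1+0.00358333)^300 − 1] / 0.00358333 × (1+i) ) = 403500 / 538.957428 = 748.6677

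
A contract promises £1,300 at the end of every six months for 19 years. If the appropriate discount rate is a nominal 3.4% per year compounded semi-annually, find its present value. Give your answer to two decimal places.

With 2 periods per year: i = 0.017, n = 38.
Annuity factor a(38|0.017) = 27.824017; PV = 1300 × 27.824017 = 36,171.2217

£36,171.22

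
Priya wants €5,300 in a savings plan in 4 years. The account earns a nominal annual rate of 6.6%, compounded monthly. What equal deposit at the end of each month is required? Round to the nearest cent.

€96.78

i = 0.066/12 = 0.0055 per month; n = 4·12 = 48.
PMT = 5300 / ( [(1+0.0055)^48 − 1] / 0.0055 ) = 5300 / 54.761208 = 96.7838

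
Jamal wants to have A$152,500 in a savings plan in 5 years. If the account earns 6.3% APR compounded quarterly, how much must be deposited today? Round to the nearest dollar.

A$111,566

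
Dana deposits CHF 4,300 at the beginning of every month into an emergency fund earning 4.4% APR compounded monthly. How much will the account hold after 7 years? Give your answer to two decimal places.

i = 0.044/12 = 0.00366667 per month; n = 7·12 = 84.
FV = PMT · [(1+i)^n − 1] / i × (1+i) = 4300 · 98.523953 = 423,652.9998
(Beginning-of-period payments → annuity-due factor ×(1+i).)

CHF 423,653.00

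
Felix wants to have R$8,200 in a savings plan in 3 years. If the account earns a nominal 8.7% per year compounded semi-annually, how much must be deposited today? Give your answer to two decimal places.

R$6,351.25

Periodic rate i = 0.087/2 = 0.0435; n = 3 × 2 = 6 periods.
PV = FV·(1+i)^(−n) = 8,200 × 0.774543 = 6,351.2489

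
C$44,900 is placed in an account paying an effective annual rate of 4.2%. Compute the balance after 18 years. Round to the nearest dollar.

C$94,160

44,900 × (1+0.042)^18 = 44,900 × 2.097099 = 94,159.7469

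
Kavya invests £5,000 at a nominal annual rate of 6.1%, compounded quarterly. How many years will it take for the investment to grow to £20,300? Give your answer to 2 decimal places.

Periodic rate i = 0.061/4 = 0.01525.
n = ln(20300/5000) / ln(1+0.01525) = ln(4.06000) / 0.015135 = 92.5797 quarters
= 92.5797/4 years

23.14 years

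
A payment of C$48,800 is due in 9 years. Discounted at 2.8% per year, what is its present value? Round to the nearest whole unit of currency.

C$38,061

Discount factor = (1+0.028)^(−9) = 0.779941; PV = 48,800 × 0.779941 = 38,061.1398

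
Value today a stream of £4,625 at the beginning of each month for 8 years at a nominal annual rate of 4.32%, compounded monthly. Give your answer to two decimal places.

£376,186.47

With 12 periods per year: i = 0.0036, n = 96.
PV = 4625 × [1 − (1+0.0036)^(−96)] / 0.0036 × (1+i) = 4625 × 81.337616 = 376,186.4740
(Beginning-of-period payments → annuity-due factor ×(1+i).)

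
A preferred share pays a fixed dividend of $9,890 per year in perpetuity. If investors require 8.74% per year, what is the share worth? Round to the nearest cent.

PV = PMT / i = 9890 / 0.0874 = 113,157.8947

$113,157.89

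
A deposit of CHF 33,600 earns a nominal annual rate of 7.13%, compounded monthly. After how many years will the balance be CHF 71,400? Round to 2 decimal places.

Periodic rate i = 0.0713/12 = 0.00594167.
(1+i)^n = 71400/33600 = 2.12500, so n = ln 2.12500 / ln 1.00594 = 127.2385 months
= 127.2385/12 years

10.60 years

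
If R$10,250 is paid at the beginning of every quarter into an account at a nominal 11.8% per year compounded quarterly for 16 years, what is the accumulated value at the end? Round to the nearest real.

R$1,941,693

i = 0.118/4 = 0.0295 per quarter; n = 16·4 = 64.
Accumulation factor s(64|0.0295) × (1+i) = 189.433472; FV = 10250 × 189.433472 = 1,941,693.0845
Payments are at the start of each period, so multiply by (1+i).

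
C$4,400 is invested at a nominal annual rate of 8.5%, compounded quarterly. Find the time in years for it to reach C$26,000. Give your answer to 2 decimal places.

21.12 years

Periodic rate i = 0.085/4 = 0.02125.
n = ln(26000/4400) / ln(1+0.02125) = ln(5.90909) / 0.021027 = 84.4848 quarters
= 84.4848/4 years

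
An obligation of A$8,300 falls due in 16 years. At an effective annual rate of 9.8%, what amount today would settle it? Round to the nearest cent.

A$1,859.69

PV = 8,300 / (1 + 0.098)^16 = 8,300 / 4.463108 = 1,859.6904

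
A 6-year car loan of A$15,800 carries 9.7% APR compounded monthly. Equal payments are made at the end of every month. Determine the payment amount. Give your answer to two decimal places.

A$290.32

Periodic rate i = 0.097/12 = 0.00808333; n = 6 × 12 = 72 periods.
Annuity-PV factor = 54.422033; PMT = 15800 / 54.422033 = 290.3236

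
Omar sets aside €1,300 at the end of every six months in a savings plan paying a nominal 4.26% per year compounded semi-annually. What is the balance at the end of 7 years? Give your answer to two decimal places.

i = 0.0426/2 = 0.0213 per half-year; n = 7·2 = 14.
FV = 1300 × [(1+0.0213)^14 − 1] / 0.0213 = 1300 × 16.113542 = 20,947.6046

€20,947.60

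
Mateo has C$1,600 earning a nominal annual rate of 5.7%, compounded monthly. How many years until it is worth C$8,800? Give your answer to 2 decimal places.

29.98 years

Periodic rate i = 0.057/12 = 0.00475.
n = ln(8800/1600) / ln(1+0.00475) = ln(5.50000) / 0.004739 = 359.7460 months
= 359.7460/12 years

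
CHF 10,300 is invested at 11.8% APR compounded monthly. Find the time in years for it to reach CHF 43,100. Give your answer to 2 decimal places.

12.19 years

Periodic rate i = 0.118/12 = 0.00983333.
n = ln(43100/10300) / ln(1+0.00983333) = ln(4.18447) / 0.009785 = 146.2785 months
= 146.2785/12 years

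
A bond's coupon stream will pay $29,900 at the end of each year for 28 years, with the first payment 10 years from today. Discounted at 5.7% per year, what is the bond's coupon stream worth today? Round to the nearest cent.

$251,052.62

Value one period before first payment (t=9): 29900 × [1 − (1+0.057)^(−28)] / 0.057 = 29900 × 13.828289 = 413,465.8472
PV₀ = 413,465.8472 / (1+0.057)^9 = 413,465.8472 / 1.646929 = 251,052.6190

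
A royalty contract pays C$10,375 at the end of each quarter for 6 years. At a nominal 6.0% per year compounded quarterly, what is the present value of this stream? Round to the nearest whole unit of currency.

C$207,815

With 4 periods per year: i = 0.015, n = 24.
PV = PMT · [1 − (1+i)^(−n)] / i = 10375 · 20.030405 = 207,815.4557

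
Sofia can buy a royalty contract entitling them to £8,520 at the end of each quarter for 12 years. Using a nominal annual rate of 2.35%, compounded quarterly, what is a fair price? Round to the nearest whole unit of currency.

Periodic rate i = 0.0235/4 = 0.005875; n = 12 × 4 = 48 periods.
PV = PMT · [1 − (1+i)^(−n)] / i = 8520 · 41.719774 = 355,452.4765

£355,452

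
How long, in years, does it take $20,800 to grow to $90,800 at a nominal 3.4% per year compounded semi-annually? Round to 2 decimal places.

43.71 years

Periodic rate i = 0.034/2 = 0.017.
n = ln(90800/20800) / ln(1+0.017) = ln(4.36538) / 0.016857 = 87.4234 half-years
= 87.4234/2 years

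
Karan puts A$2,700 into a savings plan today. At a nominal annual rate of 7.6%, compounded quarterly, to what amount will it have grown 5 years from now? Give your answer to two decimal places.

A$3,934.12

i = 0.076/4 = 0.019 per quarter; n = 5·4 = 20.
FV = PV·(1+i)^n = 2,700 × 1.457081 = 3,934.1186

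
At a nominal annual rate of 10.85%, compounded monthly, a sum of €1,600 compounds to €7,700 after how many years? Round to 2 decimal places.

Periodic rate i = 0.1085/12 = 0.00904167.
n = ln(7700/1600) / ln(1+0.00904167) = ln(4.81250) / 0.009001 = 174.5595 months
= 174.5595/12 years

14.55 years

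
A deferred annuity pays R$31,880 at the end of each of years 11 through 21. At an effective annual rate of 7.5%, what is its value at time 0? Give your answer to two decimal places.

R$113,154.85

PV at t=10 (ordinary 11-year annuity): 31880 × a(11|0.075) = 31880 × 7.315424 = 233,215.7217
PV₀ = 233,215.7217 / (1+0.075)^10 = 233,215.7217 / 2.061032 = 113,154.8522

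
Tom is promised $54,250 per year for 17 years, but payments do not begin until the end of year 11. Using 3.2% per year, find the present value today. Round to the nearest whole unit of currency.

Value one period before first payment (t=10): 54250 × [1 − (1+0.032)^(−17)] / 0.032 = 54250 × 12.956569 = 702,893.8658
Discount back 10 years: 702,893.8658 × (1+0.032)^(−10) = 702,893.8658 × 0.729799 = 512,970.9606

$512,971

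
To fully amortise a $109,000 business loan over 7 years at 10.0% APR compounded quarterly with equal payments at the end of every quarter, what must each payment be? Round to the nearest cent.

i = 0.1/4 = 0.025 per quarter; n = 7·4 = 28.
PMT = 109000 / ( [1 − (1+0.025)^(−28)] / 0.025 ) = 109000 / 19.964889 = 5,459.5847

$5,459.58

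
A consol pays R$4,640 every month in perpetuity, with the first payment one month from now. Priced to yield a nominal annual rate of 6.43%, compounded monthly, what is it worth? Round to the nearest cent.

Periodic rate i = 0.0643/12 = 0.00535833.
PV = PMT / i = 4640 / 0.00535833 = 865,940.9020

R$865,940.90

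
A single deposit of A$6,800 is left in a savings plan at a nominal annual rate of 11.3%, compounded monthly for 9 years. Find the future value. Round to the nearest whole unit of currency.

With 12 periods per year: i = 0.00941667, n = 108.
FV = PV·(1+i)^n = 6,800 × 2.751762 = 18,711.9824

A$18,712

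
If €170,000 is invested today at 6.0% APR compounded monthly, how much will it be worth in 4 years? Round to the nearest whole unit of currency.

€215,983

i = 0.06/12 = 0.005 per month; n = 4·12 = 48.
FV = 170,000 × (1 + 0.005)^48 = 215,983.1574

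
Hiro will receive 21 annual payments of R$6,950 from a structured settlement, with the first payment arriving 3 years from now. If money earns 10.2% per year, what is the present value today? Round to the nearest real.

R$48,809

PV at t=2 (ordinary 21-year annuity): 6950 × a(21|0.102) = 6950 × 8.528698 = 59,274.4508
PV₀ = 59,274.4508 / (1+0.102)^2 = 59,274.4508 / 1.214404 = 48,809.4990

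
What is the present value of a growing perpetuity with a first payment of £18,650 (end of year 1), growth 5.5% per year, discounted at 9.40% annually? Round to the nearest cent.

PV = D₁/(r − g) = 18650/(0.094 − 0.055) = 478,205.1282

£478,205.13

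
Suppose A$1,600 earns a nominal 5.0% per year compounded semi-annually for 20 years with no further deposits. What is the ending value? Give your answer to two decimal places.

A$4,296.10

Periodic rate i = 0.05/2 = 0.025; n = 20 × 2 = 40 periods.
FV = PV·(1+i)^n = 1,600 × 2.685064 = 4,296.1021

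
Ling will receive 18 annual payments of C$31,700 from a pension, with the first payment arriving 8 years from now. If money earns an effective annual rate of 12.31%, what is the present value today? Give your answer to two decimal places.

C$100,117.76

PV at t=7 (ordinary 18-year annuity): 31700 × a(18|0.1231) = 31700 × 7.118375 = 225,652.4739
Discount back 7 years: 225,652.4739 × (1+0.1231)^(−7) = 225,652.4739 × 0.443681 = 100,117.7564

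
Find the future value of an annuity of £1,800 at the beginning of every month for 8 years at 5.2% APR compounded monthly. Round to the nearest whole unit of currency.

With 12 periods per year: i = 0.00433333, n = 96.
FV = 1800 × [(1+0.00433333)^96 − 1] / 0.00433333 × (1+i) = 1800 × 119.250854 = 214,651.5374
(annuity-due: payments at period start, so ×(1+i).)

£214,652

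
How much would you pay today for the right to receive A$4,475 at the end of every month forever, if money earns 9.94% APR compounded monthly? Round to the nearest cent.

Periodic rate i = 0.0994/12 = 0.00828333.
PV = C/r = 4475/0.00828333 = 540,241.4487

A$540,241.45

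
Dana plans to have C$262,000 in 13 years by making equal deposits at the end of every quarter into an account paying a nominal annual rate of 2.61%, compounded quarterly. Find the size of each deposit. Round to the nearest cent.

With 4 periods per year: i = 0.006525, n = 52.
PMT = 262000 / ( [(1+0.006525)^52 − 1] / 0.006525 ) = 262000 / 61.673243 = 4,248.1956

C$4,248.20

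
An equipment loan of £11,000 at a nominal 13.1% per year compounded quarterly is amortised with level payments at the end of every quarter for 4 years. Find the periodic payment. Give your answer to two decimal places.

Periodic rate i = 0.131/4 = 0.03275; n = 4 × 4 = 16 periods.
PMT = 11000 / ( [1 − (1+0.03275)^(−16)] / 0.03275 ) = 11000 / 12.301044 = 894.2330

£894.23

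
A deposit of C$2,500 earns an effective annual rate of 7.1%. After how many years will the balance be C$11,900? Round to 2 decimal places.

n = ln(11900/2500) / ln(1+0.071) = ln(4.76000) / 0.068593 = 22.7465 years

22.75 years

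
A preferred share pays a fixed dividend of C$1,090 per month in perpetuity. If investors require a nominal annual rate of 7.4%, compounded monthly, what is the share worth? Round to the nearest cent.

C$176,756.76

Periodic rate i = 0.074/12 = 0.00616667.
PV = C/r = 1090/0.00616667 = 176,756.7568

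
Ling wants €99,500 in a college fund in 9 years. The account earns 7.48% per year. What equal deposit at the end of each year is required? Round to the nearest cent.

€8,142.61

PMT = 99500 / ( [(1+0.0748)^9 − 1] / 0.0748 ) = 99500 / 12.219663 = 8,142.6141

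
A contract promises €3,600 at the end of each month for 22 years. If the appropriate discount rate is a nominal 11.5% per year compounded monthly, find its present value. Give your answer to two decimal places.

Periodic rate i = 0.115/12 = 0.00958333; n = 22 × 12 = 264 periods.
Annuity factor a(264|0.00958333) = 95.934846; PV = 3600 × 95.934846 = 345,365.4439

€345,365.44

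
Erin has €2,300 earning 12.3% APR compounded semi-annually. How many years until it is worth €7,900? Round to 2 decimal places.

10.34 years

Periodic rate i = 0.123/2 = 0.0615.
(1+i)^n = 7900/2300 = 3.43478, so n = ln 3.43478 / ln 1.0615 = 20.6751 half-years
= 20.6751/2 years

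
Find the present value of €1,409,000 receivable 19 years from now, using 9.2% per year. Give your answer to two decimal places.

PV = FV·(1+i)^(−n) = 1,409,000 × 0.187832 = 264,655.4636

€264,655.46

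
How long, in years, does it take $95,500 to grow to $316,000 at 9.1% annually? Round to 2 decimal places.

13.74 years

n = ln(316000/95500) / ln(1+0.091) = ln(3.30890) / 0.087095 = 13.7393 years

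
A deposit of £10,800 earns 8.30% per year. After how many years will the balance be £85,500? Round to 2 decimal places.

25.95 years

(1+i)^n = 85500/10800 = 7.91667, so n = ln 7.91667 / ln 1.083 = 25.9481 years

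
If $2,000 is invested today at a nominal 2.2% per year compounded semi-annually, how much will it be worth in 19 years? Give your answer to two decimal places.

i = 0.022/2 = 0.011 per half-year; n = 19·2 = 38.
FV = PV·(1+i)^n = 2,000 × 1.515458 = 3,030.9161

$3,030.92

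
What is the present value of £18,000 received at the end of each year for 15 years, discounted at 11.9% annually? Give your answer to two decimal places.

Annuity factor a(15|0.119) = 6.847389; PV = 18000 × 6.847389 = 123,253.0106

£123,253.01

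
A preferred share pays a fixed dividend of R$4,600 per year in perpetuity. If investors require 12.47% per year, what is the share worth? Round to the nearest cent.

PV = C/r = 4600/0.1247 = 36,888.5325

R$36,888.53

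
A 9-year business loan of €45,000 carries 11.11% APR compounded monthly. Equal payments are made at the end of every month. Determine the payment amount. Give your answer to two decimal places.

Periodic rate i = 0.1111/12 = 0.00925833; n = 9 × 12 = 108 periods.
Annuity-PV factor = 68.088641; PMT = 45000 / 68.088641 = 660.9032

€660.90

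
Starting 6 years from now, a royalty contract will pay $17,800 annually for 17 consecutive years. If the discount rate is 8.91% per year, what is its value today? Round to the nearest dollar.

$99,825

PV at t=5 (ordinary 17-year annuity): 17800 × a(17|0.0891) = 17800 × 8.593256 = 152,959.9528
PV₀ = 152,959.9528 / (1+0.0891)^5 = 152,959.9528 / 1.532282 = 99,824.9153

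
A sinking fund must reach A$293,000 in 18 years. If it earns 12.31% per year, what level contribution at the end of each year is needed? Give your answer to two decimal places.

PMT = 293000 / ( [(1+0.1231)^18 − 1] / 0.1231 ) = 293000 / 57.532405 = 5,092.7821

A$5,092.78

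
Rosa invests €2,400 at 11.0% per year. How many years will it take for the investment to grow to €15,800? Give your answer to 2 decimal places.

(1+i)^n = 15800/2400 = 6.58333, so n = ln 6.58333 / ln 1.11 = 18.0581 years

18.06 years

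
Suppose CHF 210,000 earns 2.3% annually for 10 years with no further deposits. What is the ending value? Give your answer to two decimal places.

CHF 263,618.35

210,000 × (1+0.023)^10 = 210,000 × 1.255325 = 263,618.3466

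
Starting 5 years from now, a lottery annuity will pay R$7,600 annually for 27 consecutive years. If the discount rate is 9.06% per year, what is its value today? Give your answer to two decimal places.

PV at t=4 (ordinary 27-year annuity): 7600 × a(27|0.0906) = 7600 × 9.976068 = 75,818.1165
PV₀ = 75,818.1165 / (1+0.0906)^4 = 75,818.1165 / 1.414692 = 53,593.3640

R$53,593.36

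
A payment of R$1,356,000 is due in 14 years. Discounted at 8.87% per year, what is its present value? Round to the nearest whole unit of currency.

PV = FV·(1+i)^(−n) = 1,356,000 × 0.304288 = 412,614.5787

R$412,615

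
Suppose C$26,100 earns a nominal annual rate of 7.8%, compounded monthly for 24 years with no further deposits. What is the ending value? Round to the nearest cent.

Periodic rate i = 0.078/12 = 0.0065; n = 24 × 12 = 288 periods.
FV = 26,100 × (1 + 0.0065)^288 = 168,658.7682

C$168,658.77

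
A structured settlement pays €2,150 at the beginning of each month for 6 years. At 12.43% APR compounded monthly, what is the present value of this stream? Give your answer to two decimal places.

Periodic rate i = 0.1243/12 = 0.0103583; n = 6 × 12 = 72 periods.
PV = 2150 × [1 − (1+0.0103583)^(−72)] / 0.0103583 × (1+i) = 2150 × 51.093941 = 109,851.9722
(Beginning-of-period payments → annuity-due factor ×(1+i).)

€109,851.97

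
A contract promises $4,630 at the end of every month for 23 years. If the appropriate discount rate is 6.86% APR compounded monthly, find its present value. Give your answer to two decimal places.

i = 0.0686/12 = 0.00571667 per month; n = 23·12 = 276.
PV = 4630 × [1 − (1+0.00571667)^(−276)] / 0.00571667 = 4630 × 138.654531 = 641,970.4786

$641,970.48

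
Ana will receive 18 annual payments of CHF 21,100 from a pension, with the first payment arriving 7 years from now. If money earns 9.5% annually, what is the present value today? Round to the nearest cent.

CHF 103,692.20

Value one period before first payment (t=6): 21100 × [1 − (1+0.095)^(−18)] / 0.095 = 21100 × 8.471266 = 178,743.7225
PV₀ = 178,743.7225 / (1+0.095)^6 = 178,743.7225 / 1.723791 = 103,692.1986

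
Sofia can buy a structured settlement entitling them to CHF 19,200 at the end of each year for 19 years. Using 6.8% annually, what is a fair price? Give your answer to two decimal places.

CHF 201,454.81

PV = 19200 × [1 − (1+0.068)^(−19)] / 0.068 = 19200 × 10.492438 = 201,454.8052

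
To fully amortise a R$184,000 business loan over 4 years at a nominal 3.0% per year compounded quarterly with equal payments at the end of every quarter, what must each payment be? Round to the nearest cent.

With 4 periods per year: i = 0.0075, n = 16.
PMT = 184000 / ( [1 − (1+0.0075)^(−16)] / 0.0075 ) = 184000 / 15.024313 = 12,246.8165

R$12,246.82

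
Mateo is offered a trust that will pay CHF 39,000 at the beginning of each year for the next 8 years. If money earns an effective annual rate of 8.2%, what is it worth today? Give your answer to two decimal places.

CHF 240,666.93

PV = PMT · [1 − (1+i)^(−n)] / i × (1+i) = 39000 · 6.170947 = 240,666.9316
Payments are at the start of each period, so multiply by (1+i).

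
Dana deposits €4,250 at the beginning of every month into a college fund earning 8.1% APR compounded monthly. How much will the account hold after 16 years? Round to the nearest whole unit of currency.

€1,672,662

i = 0.081/12 = 0.00675 per month; n = 16·12 = 192.
Accumulation factor s(192|0.00675) × (1+i) = 393.567589; FV = 4250 × 393.567589 = 1,672,662.2537
(annuity-due: payments at period start, so ×(1+i).)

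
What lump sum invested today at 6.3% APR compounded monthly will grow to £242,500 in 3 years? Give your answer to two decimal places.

Periodic rate i = 0.063/12 = 0.00525; n = 3 × 12 = 36 periods.
PV = FV·(1+i)^(−n) = 242,500 × 0.828196 = 200,837.4965

£200,837.50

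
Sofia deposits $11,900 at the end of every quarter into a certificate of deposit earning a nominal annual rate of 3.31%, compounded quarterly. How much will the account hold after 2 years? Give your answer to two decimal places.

Periodic rate i = 0.0331/4 = 0.008275; n = 2 × 4 = 8 periods.
FV = PMT · [(1+i)^n − 1] / i = 11900 · 8.235575 = 98,003.3373

$98,003.34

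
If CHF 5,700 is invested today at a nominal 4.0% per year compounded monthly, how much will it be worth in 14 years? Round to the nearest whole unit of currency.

Periodic rate i = 0.04/12 = 0.00333333; n = 14 × 12 = 168 periods.
FV = 5,700 × (1 + 0.00333333)^168 = 9,969.5446

CHF 9,970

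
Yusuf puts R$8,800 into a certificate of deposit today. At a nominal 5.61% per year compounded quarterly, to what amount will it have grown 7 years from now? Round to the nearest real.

R$12,997

With 4 periods per year: i = 0.014025, n = 28.
FV = 8,800 × (1 + 0.014025)^28 = 12,997.0628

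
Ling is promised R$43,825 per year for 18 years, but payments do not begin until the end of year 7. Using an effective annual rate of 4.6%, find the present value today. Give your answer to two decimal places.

R$403,655.71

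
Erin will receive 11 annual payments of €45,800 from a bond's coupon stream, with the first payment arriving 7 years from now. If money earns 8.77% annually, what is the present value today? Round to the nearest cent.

€190,276.70

PV at t=6 (ordinary 11-year annuity): 45800 × a(11|0.0877) = 45800 × 6.879786 = 315,094.1768
Discount back 6 years: 315,094.1768 × (1+0.0877)^(−6) = 315,094.1768 × 0.603872 = 190,276.6979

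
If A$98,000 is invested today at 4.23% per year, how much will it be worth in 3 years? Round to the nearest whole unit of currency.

FV = 98,000 × (1 + 0.0423)^3 = 110,969.6686

A$110,970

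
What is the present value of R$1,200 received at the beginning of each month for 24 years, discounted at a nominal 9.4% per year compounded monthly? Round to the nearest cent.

R$138,073.28

With 12 periods per year: i = 0.00783333, n = 288.
PV = 1200 × [1 − (1+0.00783333)^(−288)] / 0.00783333 × (1+i) = 1200 × 115.061066 = 138,073.2797
(annuity-due: payments at period start, so ×(1+i).)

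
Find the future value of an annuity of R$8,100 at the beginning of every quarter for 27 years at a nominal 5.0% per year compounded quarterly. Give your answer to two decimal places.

R$1,853,667.44

Periodic rate i = 0.05/4 = 0.0125; n = 27 × 4 = 108 periods.
FV = 8100 × [(1+0.0125)^108 − 1] / 0.0125 × (1+i) = 8100 × 228.847833 = 1,853,667.4444
Payments are at the start of each period, so multiply by (1+i).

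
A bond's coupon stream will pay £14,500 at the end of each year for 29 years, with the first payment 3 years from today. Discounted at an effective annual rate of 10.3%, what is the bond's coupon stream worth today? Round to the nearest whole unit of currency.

Value one period before first payment (t=2): 14500 × [1 − (1+0.103)^(−29)] / 0.103 = 14500 × 9.143185 = 132,576.1880
PV₀ = 132,576.1880 / (1+0.103)^2 = 132,576.1880 / 1.216609 = 108,971.8948

£108,972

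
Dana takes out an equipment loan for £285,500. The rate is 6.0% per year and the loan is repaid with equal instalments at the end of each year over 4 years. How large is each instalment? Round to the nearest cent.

£82,392.87

PMT = 285500 / ( [1 − (1+0.06)^(−4)] / 0.06 ) = 285500 / 3.465106 = 82,392.8711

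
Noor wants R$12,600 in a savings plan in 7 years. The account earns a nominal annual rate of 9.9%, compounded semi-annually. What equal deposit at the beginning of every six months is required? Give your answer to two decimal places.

Periodic rate i = 0.099/2 = 0.0495; n = 7 × 2 = 14 periods.
PMT = 12600 / ( [(1+0.0495)^14 − 1] / 0.0495 × (1+i) ) = 12600 / 20.497537 = 614.7080

R$614.71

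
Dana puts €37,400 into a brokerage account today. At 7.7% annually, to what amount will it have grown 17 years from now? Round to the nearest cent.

€131,989.25

FV = PV·(1+i)^n = 37,400 × 3.529124 = 131,989.2491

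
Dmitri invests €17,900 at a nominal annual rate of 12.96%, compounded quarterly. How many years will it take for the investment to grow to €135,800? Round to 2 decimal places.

15.89 years

Periodic rate i = 0.1296/4 = 0.0324.
(1+i)^n = 135800/17900 = 7.58659, so n = ln 7.58659 / ln 1.0324 = 63.5505 quarters
= 63.5505/4 years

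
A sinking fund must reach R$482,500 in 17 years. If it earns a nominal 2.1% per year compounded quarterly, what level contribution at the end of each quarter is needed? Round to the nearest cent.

R$5,922.64

With 4 periods per year: i = 0.00525, n = 68.
PMT = 482500 / ( [(1+0.00525)^68 − 1] / 0.00525 ) = 482500 / 81.467043 = 5,922.6404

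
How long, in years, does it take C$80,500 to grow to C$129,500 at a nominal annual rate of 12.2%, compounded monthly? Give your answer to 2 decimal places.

3.92 years

Periodic rate i = 0.122/12 = 0.0101667.
(1+i)^n = 129500/80500 = 1.60870, so n = ln 1.60870 / ln 1.01017 = 47.0003 months
= 47.0003/12 years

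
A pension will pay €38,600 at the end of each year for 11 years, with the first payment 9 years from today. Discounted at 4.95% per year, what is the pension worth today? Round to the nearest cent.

Value one period before first payment (t=8): 38600 × [1 − (1+0.0495)^(−11)] / 0.0495 = 38600 × 8.328269 = 321,471.2000
PV₀ = 321,471.2000 / (1+0.0495)^8 = 321,471.2000 / 1.471836 = 218,415.0337

€218,415.03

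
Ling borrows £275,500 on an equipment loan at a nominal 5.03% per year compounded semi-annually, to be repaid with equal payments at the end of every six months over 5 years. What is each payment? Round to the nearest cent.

Periodic rate i = 0.0503/2 = 0.02515; n = 5 × 2 = 10 periods.
Annuity-PV factor = 8.745284; PMT = 275500 / 8.745284 = 31,502.6929

£31,502.69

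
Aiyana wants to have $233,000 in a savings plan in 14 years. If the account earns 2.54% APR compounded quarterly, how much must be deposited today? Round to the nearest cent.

Periodic rate i = 0.0254/4 = 0.00635; n = 14 × 4 = 56 periods.
PV = 233,000 / (1 + 0.00635)^56 = 233,000 / 1.425433 = 163,459.0870

$163,459.09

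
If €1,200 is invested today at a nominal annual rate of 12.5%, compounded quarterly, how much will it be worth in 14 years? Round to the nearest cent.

€6,723.00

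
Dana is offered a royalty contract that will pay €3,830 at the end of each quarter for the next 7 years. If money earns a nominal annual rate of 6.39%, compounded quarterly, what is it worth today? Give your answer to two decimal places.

Periodic rate i = 0.0639/4 = 0.015975; n = 7 × 4 = 28 periods.
PV = 3830 × [1 − (1+0.015975)^(−28)] / 0.015975 = 3830 × 22.434033 = 85,922.3479

€85,922.35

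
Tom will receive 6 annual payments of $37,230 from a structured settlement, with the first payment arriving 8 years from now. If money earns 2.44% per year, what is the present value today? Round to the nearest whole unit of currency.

$173,573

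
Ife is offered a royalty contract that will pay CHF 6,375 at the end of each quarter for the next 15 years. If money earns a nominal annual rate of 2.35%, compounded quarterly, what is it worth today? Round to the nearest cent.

With 4 periods per year: i = 0.005875, n = 60.
PV = PMT · [1 − (1+i)^(−n)] / i = 6375 · 50.441878 = 321,566.9729

CHF 321,566.97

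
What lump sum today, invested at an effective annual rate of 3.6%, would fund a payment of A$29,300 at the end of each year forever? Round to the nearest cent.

PV = C/r = 29300/0.036 = 813,888.8889

A$813,888.89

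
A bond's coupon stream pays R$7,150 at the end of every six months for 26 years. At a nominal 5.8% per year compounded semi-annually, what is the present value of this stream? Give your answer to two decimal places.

R$190,793.55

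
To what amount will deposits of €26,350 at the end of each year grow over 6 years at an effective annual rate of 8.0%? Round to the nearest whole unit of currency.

FV = 26350 × [(1+0.08)^6 − 1] / 0.08 = 26350 × 7.335929 = 193,301.7301

€193,302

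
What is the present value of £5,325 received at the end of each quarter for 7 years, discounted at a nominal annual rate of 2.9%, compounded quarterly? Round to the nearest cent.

£134,501.24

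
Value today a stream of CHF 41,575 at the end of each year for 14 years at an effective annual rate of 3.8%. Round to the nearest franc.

PV = 41575 × [1 − (1+0.038)^(−14)] / 0.038 = 41575 × 10.703972 = 445,017.6521

CHF 445,018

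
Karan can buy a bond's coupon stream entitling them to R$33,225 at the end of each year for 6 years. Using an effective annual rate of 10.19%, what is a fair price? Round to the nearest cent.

R$143,901.38

Annuity factor a(6|0.1019) = 4.331117; PV = 33225 × 4.331117 = 143,901.3775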